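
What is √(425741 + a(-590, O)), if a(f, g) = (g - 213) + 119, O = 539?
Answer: 3*√47354 ≈ 652.83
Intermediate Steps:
a(f, g) = -94 + g (a(f, g) = (-213 + g) + 119 = -94 + g)
√(425741 + a(-590, O)) = √(425741 + (-94 + 539)) = √(425741 + 445) = √426186 = 3*√47354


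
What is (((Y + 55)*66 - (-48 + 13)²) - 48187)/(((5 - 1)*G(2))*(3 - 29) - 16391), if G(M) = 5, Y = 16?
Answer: 44726/16911 ≈ 2.6448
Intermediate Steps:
(((Y + 55)*66 - (-48 + 13)²) - 48187)/(((5 - 1)*G(2))*(3 - 29) - 16391) = (((16 + 55)*66 - (-48 + 13)²) - 48187)/(((5 - 1)*5)*(3 - 29) - 16391) = ((71*66 - 1*(-35)²) - 48187)/((4*5)*(-26) - 16391) = ((4686 - 1*1225) - 48187)/(20*(-26) - 16391) = ((4686 - 1225) - 48187)/(-520 - 16391) = (3461 - 48187)/(-16911) = -44726*(-1/16911) = 44726/16911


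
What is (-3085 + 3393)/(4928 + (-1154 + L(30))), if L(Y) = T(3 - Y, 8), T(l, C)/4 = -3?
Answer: 14/171 ≈ 0.081871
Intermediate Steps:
T(l, C) = -12 (T(l, C) = 4*(-3) = -12)
L(Y) = -12
(-3085 + 3393)/(4928 + (-1154 + L(30))) = (-3085 + 3393)/(4928 + (-1154 - 12)) = 308/(4928 - 1166) = 308/3762 = 308*(1/3762) = 14/171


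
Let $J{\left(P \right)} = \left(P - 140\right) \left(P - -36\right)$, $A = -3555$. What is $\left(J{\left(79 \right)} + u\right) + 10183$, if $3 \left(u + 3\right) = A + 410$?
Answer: $\frac{6350}{3} \approx 2116.7$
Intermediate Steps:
$J{\left(P \right)} = \left(-140 + P\right) \left(36 + P\right)$ ($J{\left(P \right)} = \left(-140 + P\right) \left(P + 36\right) = \left(-140 + P\right) \left(36 + P\right)$)
$u = - \frac{3154}{3}$ ($u = -3 + \frac{-3555 + 410}{3} = -3 + \frac{1}{3} \left(-3145\right) = -3 - \frac{3145}{3} = - \frac{3154}{3} \approx -1051.3$)
$\left(J{\left(79 \right)} + u\right) + 10183 = \left(\left(-5040 + 79^{2} - 8216\right) - \frac{3154}{3}\right) + 10183 = \left(\left(-5040 + 6241 - 8216\right) - \frac{3154}{3}\right) + 10183 = \left(-7015 - \frac{3154}{3}\right) + 10183 = - \frac{24199}{3} + 10183 = \frac{6350}{3}$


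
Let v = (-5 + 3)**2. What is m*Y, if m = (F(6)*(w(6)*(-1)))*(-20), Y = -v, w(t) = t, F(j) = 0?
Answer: 0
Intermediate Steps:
v = 4 (v = (-2)**2 = 4)
Y = -4 (Y = -1*4 = -4)
m = 0 (m = (0*(6*(-1)))*(-20) = (0*(-6))*(-20) = 0*(-20) = 0)
m*Y = 0*(-4) = 0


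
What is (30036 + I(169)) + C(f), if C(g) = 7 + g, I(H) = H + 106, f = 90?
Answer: 30408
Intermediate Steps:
I(H) = 106 + H
(30036 + I(169)) + C(f) = (30036 + (106 + 169)) + (7 + 90) = (30036 + 275) + 97 = 30311 + 97 = 30408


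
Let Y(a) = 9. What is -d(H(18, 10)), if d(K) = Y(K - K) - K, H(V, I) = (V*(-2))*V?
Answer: -657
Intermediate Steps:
H(V, I) = -2*V² (H(V, I) = (-2*V)*V = -2*V²)
d(K) = 9 - K
-d(H(18, 10)) = -(9 - (-2)*18²) = -(9 - (-2)*324) = -(9 - 1*(-648)) = -(9 + 648) = -1*657 = -657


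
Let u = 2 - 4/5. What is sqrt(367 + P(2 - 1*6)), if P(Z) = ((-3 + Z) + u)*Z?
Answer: sqrt(9755)/5 ≈ 19.753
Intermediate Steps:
u = 6/5 (u = 2 - 4/5 = 6/5 ≈ 1.2000)
P(Z) = Z*(-9/5 + Z) (P(Z) = ((-3 + Z) + 6/5)*Z = (-9/5 + Z)*Z = Z*(-9/5 + Z))
sqrt(367 + P(2 - 1*6)) = sqrt(367 + (2 - 1*6)*(-9 + 5*(2 - 1*6))/5) = sqrt(367 + (2 - 6)*(-9 + 5*(2 - 6))/5) = sqrt(367 + (1/5)*(-4)*(-9 + 5*(-4))) = sqrt(367 + (1/5)*(-4)*(-9 - 20)) = sqrt(367 + (1/5)*(-4)*(-29)) = sqrt(367 + 116/5) = sqrt(1951/5) = sqrt(9755)/5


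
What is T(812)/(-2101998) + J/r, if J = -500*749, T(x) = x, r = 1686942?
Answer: -65714003992/295495725843 ≈ -0.22239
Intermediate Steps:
J = -374500
T(812)/(-2101998) + J/r = 812/(-2101998) - 374500/1686942 = 812*(-1/2101998) - 374500*1/1686942 = -406/1050999 - 187250/843471 = -65714003992/295495725843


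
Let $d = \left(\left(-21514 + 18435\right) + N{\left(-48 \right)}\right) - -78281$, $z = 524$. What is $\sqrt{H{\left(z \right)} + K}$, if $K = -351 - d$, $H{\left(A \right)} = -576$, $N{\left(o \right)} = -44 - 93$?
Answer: $2 i \sqrt{18998} \approx 275.67 i$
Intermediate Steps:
$N{\left(o \right)} = -137$ ($N{\left(o \right)} = -44 - 93 = -137$)
$d = 75065$ ($d = \left(\left(-21514 + 18435\right) - 137\right) - -78281 = \left(-3079 - 137\right) + 78281 = -3216 + 78281 = 75065$)
$K = -75416$ ($K = -351 - 75065 = -75416$)
$\sqrt{H{\left(z \right)} + K} = \sqrt{-576 - 75416} = \sqrt{-75992} = 2 i \sqrt{18998}$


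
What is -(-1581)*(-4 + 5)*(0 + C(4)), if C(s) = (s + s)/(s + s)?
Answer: 1581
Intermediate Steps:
C(s) = 1 (C(s) = (2*s)/((2*s)) = (2*s)*(1/(2*s)) = 1)
-(-1581)*(-4 + 5)*(0 + C(4)) = -(-1581)*(-4 + 5)*(0 + 1) = -(-1581)*1*1 = -(-1581) = -527*(-3) = 1581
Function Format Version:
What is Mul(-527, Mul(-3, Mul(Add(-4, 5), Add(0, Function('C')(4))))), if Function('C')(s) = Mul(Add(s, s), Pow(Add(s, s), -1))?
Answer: 1581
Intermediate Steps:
Function('C')(s) = 1 (Function('C')(s) = Mul(Mul(2, s), Pow(Mul(2, s), -1)) = Mul(Mul(2, s), Mul(Rational(1, 2), Pow(s, -1))) = 1)
Mul(-527, Mul(-3, Mul(Add(-4, 5), Add(0, Function('C')(4))))) = Mul(-527, Mul(-3, Mul(Add(-4, 5), Add(0, 1)))) = Mul(-527, Mul(-3, Mul(1, 1))) = Mul(-527, Mul(-3, 1)) = Mul(-527, -3) = 1581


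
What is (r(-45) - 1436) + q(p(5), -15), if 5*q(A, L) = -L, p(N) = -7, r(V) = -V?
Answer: -1388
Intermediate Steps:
q(A, L) = -L/5 (q(A, L) = (-L)/5 = -L/5)
(r(-45) - 1436) + q(p(5), -15) = (-1*(-45) - 1436) - 1/5*(-15) = (45 - 1436) + 3 = -1391 + 3 = -1388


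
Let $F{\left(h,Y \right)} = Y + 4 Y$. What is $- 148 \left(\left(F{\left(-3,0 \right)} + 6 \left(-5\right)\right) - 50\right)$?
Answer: $11840$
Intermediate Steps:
$F{\left(h,Y \right)} = 5 Y$
$- 148 \left(\left(F{\left(-3,0 \right)} + 6 \left(-5\right)\right) - 50\right) = - 148 \left(\left(5 \cdot 0 + 6 \left(-5\right)\right) - 50\right) = - 148 \left(\left(0 - 30\right) - 50\right) = - 148 \left(-30 - 50\right) = \left(-148\right) \left(-80\right) = 11840$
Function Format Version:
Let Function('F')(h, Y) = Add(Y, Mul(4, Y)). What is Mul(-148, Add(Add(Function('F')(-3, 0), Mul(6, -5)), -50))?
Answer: 11840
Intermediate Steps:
Function('F')(h, Y) = Mul(5, Y)
Mul(-148, Add(Add(Function('F')(-3, 0), Mul(6, -5)), -50)) = Mul(-148, Add(Add(Mul(5, 0), Mul(6, -5)), -50)) = Mul(-148, Add(Add(0, -30), -50)) = Mul(-148, Add(-30, -50)) = Mul(-148, -80) = 11840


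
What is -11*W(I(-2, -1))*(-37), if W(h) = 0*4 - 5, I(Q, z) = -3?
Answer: -2035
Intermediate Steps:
W(h) = -5 (W(h) = 0 - 5 = -5)
-11*W(I(-2, -1))*(-37) = -11*(-5)*(-37) = 55*(-37) = -2035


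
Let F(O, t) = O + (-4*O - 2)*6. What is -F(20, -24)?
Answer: 472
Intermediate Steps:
F(O, t) = -12 - 23*O (F(O, t) = O + (-2 - 4*O)*6 = O + (-12 - 24*O) = -12 - 23*O)
-F(20, -24) = -(-12 - 23*20) = -(-12 - 460) = -1*(-472) = 472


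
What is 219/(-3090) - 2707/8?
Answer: -1394397/4120 ≈ -338.45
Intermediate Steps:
219/(-3090) - 2707/8 = 219*(-1/3090) - 2707*1/8 = -73/1030 - 2707/8 = -1394397/4120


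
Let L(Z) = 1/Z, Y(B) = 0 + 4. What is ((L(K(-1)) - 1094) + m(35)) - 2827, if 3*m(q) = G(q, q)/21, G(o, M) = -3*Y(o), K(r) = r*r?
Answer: -82324/21 ≈ -3920.2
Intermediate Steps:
Y(B) = 4
K(r) = r**2
G(o, M) = -12 (G(o, M) = -3*4 = -12)
m(q) = -4/21 (m(q) = (-12/21)/3 = (-12*1/21)/3 = (1/3)*(-4/7) = -4/21)
L(Z) = 1/Z
((L(K(-1)) - 1094) + m(35)) - 2827 = ((1/((-1)**2) - 1094) - 4/21) - 2827 = ((1/1 - 1094) - 4/21) - 2827 = ((1 - 1094) - 4/21) - 2827 = (-1093 - 4/21) - 2827 = -22957/21 - 2827 = -82324/21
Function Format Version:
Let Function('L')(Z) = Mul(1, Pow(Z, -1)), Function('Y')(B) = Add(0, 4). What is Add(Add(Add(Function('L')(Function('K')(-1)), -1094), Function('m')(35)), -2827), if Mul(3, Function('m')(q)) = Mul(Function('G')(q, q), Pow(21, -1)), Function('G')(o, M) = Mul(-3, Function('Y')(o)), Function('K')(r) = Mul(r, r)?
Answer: Rational(-82324, 21) ≈ -3920.2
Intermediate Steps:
Function('Y')(B) = 4
Function('K')(r) = Pow(r, 2)
Function('G')(o, M) = -12 (Function('G')(o, M) = Mul(-3, 4) = -12)
Function('m')(q) = Rational(-4, 21) (Function('m')(q) = Mul(Rational(1, 3), Mul(-12, Pow(21, -1))) = Mul(Rational(1, 3), Mul(-12, Rational(1, 21))) = Mul(Rational(1, 3), Rational(-4, 7)) = Rational(-4, 21))
Function('L')(Z) = Pow(Z, -1)
Add(Add(Add(Function('L')(Function('K')(-1)), -1094), Function('m')(35)), -2827) = Add(Add(Add(Pow(Pow(-1, 2), -1), -1094), Rational(-4, 21)), -2827) = Add(Add(Add(Pow(1, -1), -1094), Rational(-4, 21)), -2827) = Add(Add(Add(1, -1094), Rational(-4, 21)), -2827) = Add(Add(-1093, Rational(-4, 21)), -2827) = Add(Rational(-22957, 21), -2827) = Rational(-82324, 21)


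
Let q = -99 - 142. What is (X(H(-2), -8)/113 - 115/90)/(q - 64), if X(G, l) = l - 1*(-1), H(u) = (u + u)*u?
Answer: 545/124074 ≈ 0.0043925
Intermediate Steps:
H(u) = 2*u² (H(u) = (2*u)*u = 2*u²)
X(G, l) = 1 + l (X(G, l) = l + 1 = 1 + l)
q = -241
(X(H(-2), -8)/113 - 115/90)/(q - 64) = ((1 - 8)/113 - 115/90)/(-241 - 64) = (-7*1/113 - 115*1/90)/(-305) = -(-7/113 - 23/18)/305 = -1/305*(-2725/2034) = 545/124074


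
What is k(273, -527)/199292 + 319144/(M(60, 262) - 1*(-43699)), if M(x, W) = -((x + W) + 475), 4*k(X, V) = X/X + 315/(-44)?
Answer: 5597044639003/752402233792 ≈ 7.4389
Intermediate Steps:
k(X, V) = -271/176 (k(X, V) = (X/X + 315/(-44))/4 = (1 + 315*(-1/44))/4 = (1 - 315/44)/4 = (¼)*(-271/44) = -271/176)
M(x, W) = -475 - W - x (M(x, W) = -((W + x) + 475) = -(475 + W + x) = -475 - W - x)
k(273, -527)/199292 + 319144/(M(60, 262) - 1*(-43699)) = -271/176/199292 + 319144/((-475 - 1*262 - 1*60) - 1*(-43699)) = -271/176*1/199292 + 319144/((-475 - 262 - 60) + 43699) = -271/35075392 + 319144/(-797 + 43699) = -271/35075392 + 319144/42902 = -271/35075392 + 319144*(1/42902) = -271/35075392 + 159572/21451 = 5597044639003/752402233792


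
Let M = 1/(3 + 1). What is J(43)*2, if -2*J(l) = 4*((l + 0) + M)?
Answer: -173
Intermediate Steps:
M = ¼ (M = 1/4 = ¼ ≈ 0.25000)
J(l) = -½ - 2*l (J(l) = -2*((l + 0) + ¼) = -2*(l + ¼) = -2*(¼ + l) = -(1 + 4*l)/2 = -½ - 2*l)
J(43)*2 = (-½ - 2*43)*2 = (-½ - 86)*2 = -173/2*2 = -173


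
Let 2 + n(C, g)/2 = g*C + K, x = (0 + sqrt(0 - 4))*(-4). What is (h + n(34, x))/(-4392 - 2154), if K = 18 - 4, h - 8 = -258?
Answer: 113/3273 + 272*I/3273 ≈ 0.034525 + 0.083104*I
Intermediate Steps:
h = -250 (h = 8 - 258 = -250)
x = -8*I (x = (0 + sqrt(-4))*(-4) = (0 + 2*I)*(-4) = (2*I)*(-4) = -8*I ≈ -8.0*I)
K = 14
n(C, g) = 24 + 2*C*g (n(C, g) = -4 + 2*(g*C + 14) = -4 + 2*(C*g + 14) = -4 + 2*(14 + C*g) = -4 + (28 + 2*C*g) = 24 + 2*C*g)
(h + n(34, x))/(-4392 - 2154) = (-250 + (24 + 2*34*(-8*I)))/(-4392 - 2154) = (-250 + (24 - 544*I))/(-6546) = (-226 - 544*I)*(-1/6546) = 113/3273 + 272*I/3273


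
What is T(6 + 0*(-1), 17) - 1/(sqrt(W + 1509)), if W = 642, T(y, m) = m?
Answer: 17 - sqrt(239)/717 ≈ 16.978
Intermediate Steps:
T(6 + 0*(-1), 17) - 1/(sqrt(W + 1509)) = 17 - 1/(sqrt(642 + 1509)) = 17 - 1/(sqrt(2151)) = 17 - 1/(3*sqrt(239)) = 17 - sqrt(239)/717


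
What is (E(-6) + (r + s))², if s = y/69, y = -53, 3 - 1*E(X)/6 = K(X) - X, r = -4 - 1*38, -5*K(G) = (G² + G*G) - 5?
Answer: 45873529/119025 ≈ 385.41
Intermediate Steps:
K(G) = 1 - 2*G²/5 (K(G) = -((G² + G*G) - 5)/5 = -((G² + G²) - 5)/5 = -(2*G² - 5)/5 = -(-5 + 2*G²)/5 = 1 - 2*G²/5)
r = -42 (r = -4 - 38 = -42)
E(X) = 12 + 6*X + 12*X²/5 (E(X) = 18 - 6*((1 - 2*X²/5) - X) = 18 - 6*(1 - X - 2*X²/5) = 18 + (-6 + 6*X + 12*X²/5) = 12 + 6*X + 12*X²/5)
s = -53/69 ≈ -0.76812
(E(-6) + (r + s))² = ((12 + 6*(-6) + (12/5)*(-6)²) + (-42 - 53/69))² = ((12 - 36 + (12/5)*36) - 2951/69)² = ((12 - 36 + 432/5) - 2951/69)² = (312/5 - 2951/69)² = (6773/345)² = 45873529/119025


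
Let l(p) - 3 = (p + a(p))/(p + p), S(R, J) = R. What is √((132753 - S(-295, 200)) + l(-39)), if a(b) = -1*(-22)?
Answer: √809483610/78 ≈ 364.76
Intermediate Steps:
a(b) = 22
l(p) = 3 + (22 + p)/(2*p) (l(p) = 3 + (p + 22)/(p + p) = 3 + (22 + p)/((2*p)) = 3 + (22 + p)*(1/(2*p)) = 3 + (22 + p)/(2*p))
√((132753 - S(-295, 200)) + l(-39)) = √((132753 - 1*(-295)) + (7/2 + 11/(-39))) = √((132753 + 295) + (7/2 + 11*(-1/39))) = √(133048 + (7/2 - 11/39)) = √(133048 + 251/78) = √(10377995/78) = √809483610/78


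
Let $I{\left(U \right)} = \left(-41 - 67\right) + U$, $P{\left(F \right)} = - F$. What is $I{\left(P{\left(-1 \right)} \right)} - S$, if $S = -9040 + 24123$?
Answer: $-15190$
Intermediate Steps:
$I{\left(U \right)} = -108 + U$
$S = 15083$
$I{\left(P{\left(-1 \right)} \right)} - S = \left(-108 - -1\right) - 15083 = \left(-108 + 1\right) - 15083 = -107 - 15083 = -15190$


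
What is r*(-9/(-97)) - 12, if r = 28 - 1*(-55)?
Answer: -417/97 ≈ -4.2990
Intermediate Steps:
r = 83 (r = 28 + 55 = 83)
r*(-9/(-97)) - 12 = 83*(-9/(-97)) - 12 = 83*(-9*(-1/97)) - 12 = 83*(9/97) - 12 = 747/97 - 12 = -417/97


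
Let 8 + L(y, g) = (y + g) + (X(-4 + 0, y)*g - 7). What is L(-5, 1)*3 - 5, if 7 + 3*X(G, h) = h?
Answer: -74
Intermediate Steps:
X(G, h) = -7/3 + h/3
L(y, g) = -15 + g + y + g*(-7/3 + y/3) (L(y, g) = -8 + ((y + g) + ((-7/3 + y/3)*g - 7)) = -8 + ((g + y) + (g*(-7/3 + y/3) - 7)) = -8 + ((g + y) + (-7 + g*(-7/3 + y/3))) = -8 + (-7 + g + y + g*(-7/3 + y/3)) = -15 + g + y + g*(-7/3 + y/3))
L(-5, 1)*3 - 5 = (-15 + 1 - 5 + (1/3)*1*(-7 - 5))*3 - 5 = (-15 + 1 - 5 + (1/3)*1*(-12))*3 - 5 = (-15 + 1 - 5 - 4)*3 - 5 = -23*3 - 5 = -69 - 5 = -74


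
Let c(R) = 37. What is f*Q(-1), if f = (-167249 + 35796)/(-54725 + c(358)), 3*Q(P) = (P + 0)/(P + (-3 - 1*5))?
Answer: 131453/1476576 ≈ 0.089025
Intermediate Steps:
Q(P) = P/(3*(-8 + P)) (Q(P) = ((P + 0)/(P + (-3 - 1*5)))/3 = (P/(P + (-3 - 5)))/3 = (P/(P - 8))/3 = (P/(-8 + P))/3 = P/(3*(-8 + P)))
f = 131453/54688 (f = (-167249 + 35796)/(-54725 + 37) = -131453/(-54688) = -131453*(-1/54688) = 131453/54688 ≈ 2.4037)
f*Q(-1) = 131453*((⅓)*(-1)/(-8 - 1))/54688 = 131453*((⅓)*(-1)/(-9))/54688 = 131453*((⅓)*(-1)*(-⅑))/54688 = (131453/54688)*(1/27) = 131453/1476576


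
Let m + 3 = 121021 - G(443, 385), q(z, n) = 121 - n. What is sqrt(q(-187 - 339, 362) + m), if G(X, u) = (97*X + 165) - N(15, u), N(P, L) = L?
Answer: sqrt(78026) ≈ 279.33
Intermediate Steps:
G(X, u) = 165 - u + 97*X (G(X, u) = (97*X + 165) - u = (165 + 97*X) - u = 165 - u + 97*X)
m = 78267 (m = -3 + (121021 - (165 - 1*385 + 97*443)) = -3 + (121021 - (165 - 385 + 42971)) = -3 + (121021 - 1*42751) = -3 + (121021 - 42751) = -3 + 78270 = 78267)
sqrt(q(-187 - 339, 362) + m) = sqrt((121 - 1*362) + 78267) = sqrt((121 - 362) + 78267) = sqrt(-241 + 78267) = sqrt(78026)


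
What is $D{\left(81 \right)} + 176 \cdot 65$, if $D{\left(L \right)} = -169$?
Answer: $11271$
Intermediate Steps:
$D{\left(81 \right)} + 176 \cdot 65 = -169 + 176 \cdot 65 = -169 + 11440 = 11271$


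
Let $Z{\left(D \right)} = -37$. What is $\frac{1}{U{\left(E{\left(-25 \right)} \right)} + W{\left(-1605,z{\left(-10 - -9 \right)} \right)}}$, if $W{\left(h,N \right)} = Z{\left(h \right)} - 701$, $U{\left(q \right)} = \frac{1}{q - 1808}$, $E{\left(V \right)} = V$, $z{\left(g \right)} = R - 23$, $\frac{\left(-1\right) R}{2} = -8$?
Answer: $- \frac{1833}{1352755} \approx -0.001355$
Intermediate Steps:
$R = 16$ ($R = \left(-2\right) \left(-8\right) = 16$)
$z{\left(g \right)} = -7$ ($z{\left(g \right)} = 16 - 23 = -7$)
$U{\left(q \right)} = \frac{1}{-1808 + q}$
$W{\left(h,N \right)} = -738$ ($W{\left(h,N \right)} = -37 - 701 = -738$)
$\frac{1}{U{\left(E{\left(-25 \right)} \right)} + W{\left(-1605,z{\left(-10 - -9 \right)} \right)}} = \frac{1}{\frac{1}{-1808 - 25} - 738} = \frac{1}{\frac{1}{-1833} - 738} = \frac{1}{- \frac{1}{1833} - 738} = \frac{1}{- \frac{1352755}{1833}} = - \frac{1833}{1352755}$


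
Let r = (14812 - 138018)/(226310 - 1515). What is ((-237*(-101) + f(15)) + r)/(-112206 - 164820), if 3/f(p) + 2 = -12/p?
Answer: -75327754001/871836835380 ≈ -0.086401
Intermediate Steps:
f(p) = 3/(-2 - 12/p)
r = -123206/224795 ≈ -0.54808
((-237*(-101) + f(15)) + r)/(-112206 - 164820) = ((-237*(-101) - 3*15/(12 + 2*15)) - 123206/224795)/(-112206 - 164820) = ((23937 - 3*15/(12 + 30)) - 123206/224795)/(-277026) = ((23937 - 3*15/42) - 123206/224795)*(-1/277026) = ((23937 - 3*15*1/42) - 123206/224795)*(-1/277026) = ((23937 - 15/14) - 123206/224795)*(-1/277026) = (335103/14 - 123206/224795)*(-1/277026) = (75327754001/3147130)*(-1/277026) = -75327754001/871836835380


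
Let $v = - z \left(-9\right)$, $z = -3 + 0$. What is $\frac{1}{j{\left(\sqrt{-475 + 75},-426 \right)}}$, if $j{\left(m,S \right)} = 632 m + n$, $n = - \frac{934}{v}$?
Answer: $\frac{12609}{58236455378} - \frac{2303640 i}{29118227689} \approx 2.1651 \cdot 10^{-7} - 7.9113 \cdot 10^{-5} i$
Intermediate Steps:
$z = -3$
$v = -27$ ($v = \left(-1\right) \left(-3\right) \left(-9\right) = 3 \left(-9\right) = -27$)
$n = \frac{934}{27}$ ($n = - \frac{934}{-27} = \left(-934\right) \left(- \frac{1}{27}\right) = \frac{934}{27} \approx 34.593$)
$j{\left(m,S \right)} = \frac{934}{27} + 632 m$ ($j{\left(m,S \right)} = 632 m + \frac{934}{27} = \frac{934}{27} + 632 m$)
$\frac{1}{j{\left(\sqrt{-475 + 75},-426 \right)}} = \frac{1}{\frac{934}{27} + 632 \sqrt{-475 + 75}} = \frac{1}{\frac{934}{27} + 632 \sqrt{-400}} = \frac{1}{\frac{934}{27} + 632 \cdot 20 i} = \frac{1}{\frac{934}{27} + 12640 i} = \frac{729 \left(\frac{934}{27} - 12640 i\right)}{116472910756}$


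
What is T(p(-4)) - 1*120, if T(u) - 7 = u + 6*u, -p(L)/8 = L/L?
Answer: -169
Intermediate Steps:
p(L) = -8 (p(L) = -8*L/L = -8*1 = -8)
T(u) = 7 + 7*u (T(u) = 7 + (u + 6*u) = 7 + 7*u)
T(p(-4)) - 1*120 = (7 + 7*(-8)) - 1*120 = (7 - 56) - 120 = -49 - 120 = -169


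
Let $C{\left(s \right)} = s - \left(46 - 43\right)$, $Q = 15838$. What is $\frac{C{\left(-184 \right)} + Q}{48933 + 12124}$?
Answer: $\frac{15651}{61057} \approx 0.25633$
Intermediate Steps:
$C{\left(s \right)} = -3 + s$ ($C{\left(s \right)} = s - \left(46 - 43\right) = s - 3 = -3 + s$)
$\frac{C{\left(-184 \right)} + Q}{48933 + 12124} = \frac{\left(-3 - 184\right) + 15838}{48933 + 12124} = \frac{-187 + 15838}{61057} = 15651 \cdot \frac{1}{61057} = \frac{15651}{61057}$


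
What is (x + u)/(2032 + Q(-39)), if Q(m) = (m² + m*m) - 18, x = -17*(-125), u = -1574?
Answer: 551/5056 ≈ 0.10898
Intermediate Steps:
x = 2125
Q(m) = -18 + 2*m² (Q(m) = (m² + m²) - 18 = 2*m² - 18 = -18 + 2*m²)
(x + u)/(2032 + Q(-39)) = (2125 - 1574)/(2032 + (-18 + 2*(-39)²)) = 551/(2032 + (-18 + 2*1521)) = 551/(2032 + (-18 + 3042)) = 551/(2032 + 3024) = 551/5056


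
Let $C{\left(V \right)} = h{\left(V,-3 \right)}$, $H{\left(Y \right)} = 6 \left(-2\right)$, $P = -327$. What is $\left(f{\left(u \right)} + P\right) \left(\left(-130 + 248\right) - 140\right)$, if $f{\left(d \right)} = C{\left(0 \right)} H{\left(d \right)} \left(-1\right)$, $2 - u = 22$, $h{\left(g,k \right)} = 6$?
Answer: $5610$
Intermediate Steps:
$H{\left(Y \right)} = -12$
$C{\left(V \right)} = 6$
$u = -20$ ($u = 2 - 22 = -20$)
$f{\left(d \right)} = 72$ ($f{\left(d \right)} = 6 \left(-12\right) \left(-1\right) = \left(-72\right) \left(-1\right) = 72$)
$\left(f{\left(u \right)} + P\right) \left(\left(-130 + 248\right) - 140\right) = \left(72 - 327\right) \left(\left(-130 + 248\right) - 140\right) = - 255 \left(118 - 140\right) = \left(-255\right) \left(-22\right) = 5610$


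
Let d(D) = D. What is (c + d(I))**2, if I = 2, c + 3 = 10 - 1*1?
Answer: 64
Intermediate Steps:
c = 6 (c = -3 + (10 - 1*1) = -3 + (10 - 1) = -3 + 9 = 6)
(c + d(I))**2 = (6 + 2)**2 = 8**2 = 64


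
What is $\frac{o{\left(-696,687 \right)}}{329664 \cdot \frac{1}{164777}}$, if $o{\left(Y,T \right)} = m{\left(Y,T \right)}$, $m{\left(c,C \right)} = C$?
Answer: $\frac{37733933}{109888} \approx 343.39$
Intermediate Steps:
$o{\left(Y,T \right)} = T$
$\frac{o{\left(-696,687 \right)}}{329664 \cdot \frac{1}{164777}} = \frac{687}{329664 \cdot \frac{1}{164777}} = \frac{687}{\frac{329664}{164777}} = 687 \cdot \frac{164777}{329664} = \frac{37733933}{109888}$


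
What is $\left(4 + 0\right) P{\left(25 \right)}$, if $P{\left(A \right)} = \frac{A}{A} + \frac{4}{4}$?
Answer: $8$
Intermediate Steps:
$P{\left(A \right)} = 2$ ($P{\left(A \right)} = 1 + 4 \cdot \frac{1}{4} = 1 + 1 = 2$)
$\left(4 + 0\right) P{\left(25 \right)} = \left(4 + 0\right) 2 = 4 \cdot 2 = 8$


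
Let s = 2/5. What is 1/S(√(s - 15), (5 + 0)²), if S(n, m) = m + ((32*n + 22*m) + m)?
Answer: 375/234344 - I*√365/58586 ≈ 0.0016002 - 0.0003261*I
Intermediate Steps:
s = ⅖ (s = 2*(⅕) = ⅖ ≈ 0.40000)
S(n, m) = 24*m + 32*n (S(n, m) = m + ((22*m + 32*n) + m) = m + (23*m + 32*n) = 24*m + 32*n)
1/S(√(s - 15), (5 + 0)²) = 1/(24*(5 + 0)² + 32*√(⅖ - 15)) = 1/(24*5² + 32*√(-73/5)) = 1/(24*25 + 32*(I*√365/5)) = 1/(600 + 32*I*√365/5)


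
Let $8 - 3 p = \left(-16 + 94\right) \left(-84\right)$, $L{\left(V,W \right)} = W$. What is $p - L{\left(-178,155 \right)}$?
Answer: $\frac{6095}{3} \approx 2031.7$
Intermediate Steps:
$p = \frac{6560}{3}$ ($p = \frac{8}{3} - \frac{\left(-16 + 94\right) \left(-84\right)}{3} = \frac{8}{3} - \frac{78 \left(-84\right)}{3} = \frac{8}{3} - -2184 = \frac{8}{3} + 2184 = \frac{6560}{3} \approx 2186.7$)
$p - L{\left(-178,155 \right)} = \frac{6560}{3} - 155 = \frac{6095}{3}$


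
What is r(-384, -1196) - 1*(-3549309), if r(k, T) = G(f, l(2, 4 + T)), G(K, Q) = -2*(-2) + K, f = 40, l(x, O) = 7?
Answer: 3549353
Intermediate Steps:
G(K, Q) = 4 + K
r(k, T) = 44 (r(k, T) = 4 + 40 = 44)
r(-384, -1196) - 1*(-3549309) = 44 - 1*(-3549309) = 44 + 3549309 = 3549353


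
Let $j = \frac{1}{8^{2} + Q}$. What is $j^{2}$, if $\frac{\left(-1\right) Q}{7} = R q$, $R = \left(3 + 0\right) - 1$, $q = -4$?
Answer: $\frac{1}{14400} \approx 6.9444 \cdot 10^{-5}$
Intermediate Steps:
$R = 2$ ($R = 3 - 1 = 2$)
$Q = 56$ ($Q = - 7 \cdot 2 \left(-4\right) = \left(-7\right) \left(-8\right) = 56$)
$j = \frac{1}{120}$ ($j = \frac{1}{8^{2} + 56} = \frac{1}{64 + 56} = \frac{1}{120} \approx 0.0083333$)
$j^{2} = \left(\frac{1}{120}\right)^{2} = \frac{1}{14400}$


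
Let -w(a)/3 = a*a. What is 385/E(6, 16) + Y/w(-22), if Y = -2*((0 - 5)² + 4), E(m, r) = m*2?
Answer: 46643/1452 ≈ 32.123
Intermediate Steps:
E(m, r) = 2*m
w(a) = -3*a² (w(a) = -3*a*a = -3*a²)
Y = -58 (Y = -2*((-5)² + 4) = -2*(25 + 4) = -2*29 = -58)
385/E(6, 16) + Y/w(-22) = 385/((2*6)) - 58/((-3*(-22)²)) = 385/12 - 58/((-3*484)) = 385*(1/12) - 58/(-1452) = 385/12 - 58*(-1/1452) = 385/12 + 29/726 = 46643/1452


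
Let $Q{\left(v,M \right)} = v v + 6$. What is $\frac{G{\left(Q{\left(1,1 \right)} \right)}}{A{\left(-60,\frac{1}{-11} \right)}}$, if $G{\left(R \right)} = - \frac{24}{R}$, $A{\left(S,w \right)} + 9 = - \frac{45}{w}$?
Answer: $- \frac{4}{567} \approx -0.0070547$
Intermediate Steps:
$Q{\left(v,M \right)} = 6 + v^{2}$ ($Q{\left(v,M \right)} = v^{2} + 6 = 6 + v^{2}$)
$A{\left(S,w \right)} = -9 - \frac{45}{w}$
$\frac{G{\left(Q{\left(1,1 \right)} \right)}}{A{\left(-60,\frac{1}{-11} \right)}} = \frac{\left(-24\right) \frac{1}{6 + 1^{2}}}{-9 - \frac{45}{\frac{1}{-11}}} = \frac{\left(-24\right) \frac{1}{6 + 1}}{-9 - \frac{45}{- \frac{1}{11}}} = \frac{\left(-24\right) \frac{1}{7}}{-9 - -495} = \frac{\left(-24\right) \frac{1}{7}}{-9 + 495} = - \frac{24}{7 \cdot 486} = \left(- \frac{24}{7}\right) \frac{1}{486} = - \frac{4}{567}$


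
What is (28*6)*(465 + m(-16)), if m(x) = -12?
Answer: 76104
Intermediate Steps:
(28*6)*(465 + m(-16)) = (28*6)*(465 - 12) = 168*453 = 76104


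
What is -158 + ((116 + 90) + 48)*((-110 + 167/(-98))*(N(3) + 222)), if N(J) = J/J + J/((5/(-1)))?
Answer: -1546017838/245 ≈ -6.3103e+6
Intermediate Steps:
N(J) = 1 - J/5 (N(J) = 1 + J/((5*(-1))) = 1 + J/(-5) = 1 + J*(-1/5) = 1 - J/5)
-158 + ((116 + 90) + 48)*((-110 + 167/(-98))*(N(3) + 222)) = -158 + ((116 + 90) + 48)*((-110 + 167/(-98))*((1 - 1/5*3) + 222)) = -158 + (206 + 48)*((-110 + 167*(-1/98))*((1 - 3/5) + 222)) = -158 + 254*((-110 - 167/98)*(2/5 + 222)) = -158 + 254*(-10947/98*1112/5) = -158 + 254*(-6086532/245) = -158 - 1545979128/245 = -1546017838/245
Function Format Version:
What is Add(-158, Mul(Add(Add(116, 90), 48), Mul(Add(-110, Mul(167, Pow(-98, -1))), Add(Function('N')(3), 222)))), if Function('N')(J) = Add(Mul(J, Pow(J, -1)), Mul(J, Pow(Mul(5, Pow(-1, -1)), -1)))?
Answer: Rational(-1546017838, 245) ≈ -6.3103e+6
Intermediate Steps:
Function('N')(J) = Add(1, Mul(Rational(-1, 5), J)) (Function('N')(J) = Add(1, Mul(J, Pow(Mul(5, -1), -1))) = Add(1, Mul(J, Pow(-5, -1))) = Add(1, Mul(J, Rational(-1, 5))) = Add(1, Mul(Rational(-1, 5), J)))
Add(-158, Mul(Add(Add(116, 90), 48), Mul(Add(-110, Mul(167, Pow(-98, -1))), Add(Function('N')(3), 222)))) = Add(-158, Mul(Add(Add(116, 90), 48), Mul(Add(-110, Mul(167, Pow(-98, -1))), Add(Add(1, Mul(Rational(-1, 5), 3)), 222)))) = Add(-158, Mul(Add(206, 48), Mul(Add(-110, Mul(167, Rational(-1, 98))), Add(Add(1, Rational(-3, 5)), 222)))) = Add(-158, Mul(254, Mul(Add(-110, Rational(-167, 98)), Add(Rational(2, 5), 222)))) = Add(-158, Mul(254, Mul(Rational(-10947, 98), Rational(1112, 5)))) = Add(-158, Mul(254, Rational(-6086532, 245))) = Add(-158, Rational(-1545979128, 245)) = Rational(-1546017838, 245)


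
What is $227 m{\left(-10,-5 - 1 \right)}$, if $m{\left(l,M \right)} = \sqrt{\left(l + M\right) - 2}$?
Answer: $681 i \sqrt{2} \approx 963.08 i$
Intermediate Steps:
$m{\left(l,M \right)} = \sqrt{-2 + M + l}$ ($m{\left(l,M \right)} = \sqrt{\left(M + l\right) - 2} = \sqrt{-2 + M + l}$)
$227 m{\left(-10,-5 - 1 \right)} = 227 \sqrt{-2 - 6 - 10} = 227 \sqrt{-18} = 227 \cdot 3 i \sqrt{2} = 681 i \sqrt{2}$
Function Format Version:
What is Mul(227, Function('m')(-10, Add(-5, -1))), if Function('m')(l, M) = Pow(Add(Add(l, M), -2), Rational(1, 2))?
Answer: Mul(681, I, Pow(2, Rational(1, 2))) ≈ Mul(963.08, I)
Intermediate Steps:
Function('m')(l, M) = Pow(Add(-2, M, l), Rational(1, 2)) (Function('m')(l, M) = Pow(Add(Add(M, l), -2), Rational(1, 2)) = Pow(Add(-2, M, l), Rational(1, 2)))
Mul(227, Function('m')(-10, Add(-5, -1))) = Mul(227, Pow(Add(-2, Add(-5, -1), -10), Rational(1, 2))) = Mul(227, Pow(Add(-2, -6, -10), Rational(1, 2))) = Mul(227, Pow(-18, Rational(1, 2))) = Mul(227, Mul(3, I, Pow(2, Rational(1, 2)))) = Mul(681, I, Pow(2, Rational(1, 2)))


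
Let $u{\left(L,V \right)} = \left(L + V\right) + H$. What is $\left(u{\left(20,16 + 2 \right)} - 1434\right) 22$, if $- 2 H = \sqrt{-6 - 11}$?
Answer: $-30712 - 11 i \sqrt{17} \approx -30712.0 - 45.354 i$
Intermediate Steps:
$H = - \frac{i \sqrt{17}}{2}$ ($H = - \frac{\sqrt{-6 - 11}}{2} = - \frac{\sqrt{-17}}{2} = - \frac{i \sqrt{17}}{2} \approx - 2.0616 i$)
$u{\left(L,V \right)} = L + V - \frac{i \sqrt{17}}{2}$ ($u{\left(L,V \right)} = \left(L + V\right) - \frac{i \sqrt{17}}{2} = L + V - \frac{i \sqrt{17}}{2}$)
$\left(u{\left(20,16 + 2 \right)} - 1434\right) 22 = \left(\left(20 + \left(16 + 2\right) - \frac{i \sqrt{17}}{2}\right) - 1434\right) 22 = \left(\left(20 + 18 - \frac{i \sqrt{17}}{2}\right) - 1434\right) 22 = \left(\left(38 - \frac{i \sqrt{17}}{2}\right) - 1434\right) 22 = \left(-1396 - \frac{i \sqrt{17}}{2}\right) 22 = -30712 - 11 i \sqrt{17}$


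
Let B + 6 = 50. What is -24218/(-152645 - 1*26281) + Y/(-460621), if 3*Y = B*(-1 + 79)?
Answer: 5475314017/41208536523 ≈ 0.13287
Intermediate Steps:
B = 44 (B = -6 + 50 = 44)
Y = 1144 (Y = (44*(-1 + 79))/3 = (44*78)/3 = (⅓)*3432 = 1144)
-24218/(-152645 - 1*26281) + Y/(-460621) = -24218/(-152645 - 1*26281) + 1144/(-460621) = -24218/(-152645 - 26281) + 1144*(-1/460621) = -24218/(-178926) - 1144/460621 = -24218*(-1/178926) - 1144/460621 = 12109/89463 - 1144/460621 = 5475314017/41208536523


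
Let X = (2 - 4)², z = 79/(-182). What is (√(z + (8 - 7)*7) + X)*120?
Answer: 480 + 60*√217490/91 ≈ 787.49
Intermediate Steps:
z = -79/182 (z = 79*(-1/182) = -79/182 ≈ -0.43407)
X = 4 (X = (-2)² = 4)
(√(z + (8 - 7)*7) + X)*120 = (√(-79/182 + (8 - 7)*7) + 4)*120 = (√(-79/182 + 1*7) + 4)*120 = (√(-79/182 + 7) + 4)*120 = (√(1195/182) + 4)*120 = (√217490/182 + 4)*120 = (4 + √217490/182)*120 = 480 + 60*√217490/91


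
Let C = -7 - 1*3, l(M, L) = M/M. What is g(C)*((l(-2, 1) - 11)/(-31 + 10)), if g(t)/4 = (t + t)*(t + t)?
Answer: 16000/21 ≈ 761.90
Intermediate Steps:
l(M, L) = 1
C = -10 (C = -7 - 3 = -10)
g(t) = 16*t² (g(t) = 4*((t + t)*(t + t)) = 4*((2*t)*(2*t)) = 4*(4*t²) = 16*t²)
g(C)*((l(-2, 1) - 11)/(-31 + 10)) = (16*(-10)²)*((1 - 11)/(-31 + 10)) = (16*100)*(-10/(-21)) = 1600*(-10*(-1/21)) = 1600*(10/21) = 16000/21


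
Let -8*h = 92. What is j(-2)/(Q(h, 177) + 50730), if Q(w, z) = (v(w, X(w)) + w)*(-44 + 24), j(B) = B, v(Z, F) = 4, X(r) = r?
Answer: -1/25440 ≈ -3.9308e-5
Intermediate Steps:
h = -23/2 (h = -1/8*92 = -23/2 ≈ -11.500)
Q(w, z) = -80 - 20*w (Q(w, z) = (4 + w)*(-44 + 24) = (4 + w)*(-20) = -80 - 20*w)
j(-2)/(Q(h, 177) + 50730) = -2/((-80 - 20*(-23/2)) + 50730) = -2/((-80 + 230) + 50730) = -2/(150 + 50730) = -2/50880 = -2*1/50880 = -1/25440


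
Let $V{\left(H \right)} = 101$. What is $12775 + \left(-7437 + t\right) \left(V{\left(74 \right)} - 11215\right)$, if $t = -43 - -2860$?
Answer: $51359455$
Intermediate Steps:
$t = 2817$ ($t = -43 + 2860 = 2817$)
$12775 + \left(-7437 + t\right) \left(V{\left(74 \right)} - 11215\right) = 12775 + \left(-7437 + 2817\right) \left(101 - 11215\right) = 12775 - 4620 \left(101 - 11215\right) = 12775 - -51346680 = 12775 + 51346680 = 51359455$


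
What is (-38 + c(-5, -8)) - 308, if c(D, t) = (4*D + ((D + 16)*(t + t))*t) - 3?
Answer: 1039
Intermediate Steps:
c(D, t) = -3 + 4*D + 2*t**2*(16 + D) (c(D, t) = (4*D + ((16 + D)*(2*t))*t) - 3 = (4*D + (2*t*(16 + D))*t) - 3 = (4*D + 2*t**2*(16 + D)) - 3 = -3 + 4*D + 2*t**2*(16 + D))
(-38 + c(-5, -8)) - 308 = (-38 + (-3 + 4*(-5) + 32*(-8)**2 + 2*(-5)*(-8)**2)) - 308 = (-38 + (-3 - 20 + 32*64 + 2*(-5)*64)) - 308 = (-38 + (-3 - 20 + 2048 - 640)) - 308 = (-38 + 1385) - 308 = 1347 - 308 = 1039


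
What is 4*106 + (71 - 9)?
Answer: 486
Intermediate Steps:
4*106 + (71 - 9) = 424 + 62 = 486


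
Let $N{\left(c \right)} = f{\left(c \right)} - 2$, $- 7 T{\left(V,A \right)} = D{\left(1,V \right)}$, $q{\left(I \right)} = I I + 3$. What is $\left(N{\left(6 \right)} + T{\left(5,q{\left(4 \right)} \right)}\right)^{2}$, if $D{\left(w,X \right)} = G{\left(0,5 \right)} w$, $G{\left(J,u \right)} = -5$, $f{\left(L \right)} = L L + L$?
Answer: $\frac{81225}{49} \approx 1657.7$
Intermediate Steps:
$q{\left(I \right)} = 3 + I^{2}$ ($q{\left(I \right)} = I^{2} + 3 = 3 + I^{2}$)
$f{\left(L \right)} = L + L^{2}$ ($f{\left(L \right)} = L^{2} + L = L + L^{2}$)
$D{\left(w,X \right)} = - 5 w$
$T{\left(V,A \right)} = \frac{5}{7}$ ($T{\left(V,A \right)} = - \frac{\left(-5\right) 1}{7} = \left(- \frac{1}{7}\right) \left(-5\right) = \frac{5}{7}$)
$N{\left(c \right)} = -2 + c \left(1 + c\right)$ ($N{\left(c \right)} = c \left(1 + c\right) - 2 = -2 + c \left(1 + c\right)$)
$\left(N{\left(6 \right)} + T{\left(5,q{\left(4 \right)} \right)}\right)^{2} = \left(\left(-2 + 6 \left(1 + 6\right)\right) + \frac{5}{7}\right)^{2} = \left(\left(-2 + 6 \cdot 7\right) + \frac{5}{7}\right)^{2} = \left(\left(-2 + 42\right) + \frac{5}{7}\right)^{2} = \left(40 + \frac{5}{7}\right)^{2} = \left(\frac{285}{7}\right)^{2} = \frac{81225}{49}$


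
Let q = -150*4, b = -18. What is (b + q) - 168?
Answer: -786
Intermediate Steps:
q = -600
(b + q) - 168 = (-18 - 600) - 168 = -618 - 168 = -786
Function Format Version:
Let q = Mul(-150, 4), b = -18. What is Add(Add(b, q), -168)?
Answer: -786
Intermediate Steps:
q = -600
Add(Add(b, q), -168) = Add(Add(-18, -600), -168) = Add(-618, -168) = -786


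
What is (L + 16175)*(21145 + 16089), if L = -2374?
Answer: 513866434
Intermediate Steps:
(L + 16175)*(21145 + 16089) = (-2374 + 16175)*(21145 + 16089) = 13801*37234 = 513866434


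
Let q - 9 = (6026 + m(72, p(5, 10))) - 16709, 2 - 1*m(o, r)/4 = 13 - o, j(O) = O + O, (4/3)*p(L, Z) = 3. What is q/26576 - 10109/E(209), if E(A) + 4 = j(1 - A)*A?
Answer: -79776357/288841256 ≈ -0.27619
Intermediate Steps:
p(L, Z) = 9/4 (p(L, Z) = (3/4)*3 = 9/4)
j(O) = 2*O
E(A) = -4 + A*(2 - 2*A) (E(A) = -4 + (2*(1 - A))*A = -4 + (2 - 2*A)*A = -4 + A*(2 - 2*A))
m(o, r) = -44 + 4*o (m(o, r) = 8 - 4*(13 - o) = 8 + (-52 + 4*o) = -44 + 4*o)
q = -10430 (q = 9 + ((6026 + (-44 + 4*72)) - 16709) = 9 + ((6026 + (-44 + 288)) - 16709) = 9 + ((6026 + 244) - 16709) = 9 + (6270 - 16709) = 9 - 10439 = -10430)
q/26576 - 10109/E(209) = -10430/26576 - 10109/(-4 - 2*209**2 + 2*209) = -10430*1/26576 - 10109/(-4 - 2*43681 + 418) = -5215/13288 - 10109/(-4 - 87362 + 418) = -5215/13288 - 10109/(-86948) = -5215/13288 - 10109*(-1/86948) = -5215/13288 + 10109/86948 = -79776357/288841256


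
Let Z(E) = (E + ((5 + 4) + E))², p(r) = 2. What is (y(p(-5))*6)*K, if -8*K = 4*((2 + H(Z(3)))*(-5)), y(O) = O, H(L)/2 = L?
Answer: 13560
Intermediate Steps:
Z(E) = (9 + 2*E)² (Z(E) = (E + (9 + E))² = (9 + 2*E)²)
H(L) = 2*L
K = 1130 (K = -(2 + 2*(9 + 2*3)²)*(-5)/2 = -(2 + 2*(9 + 6)²)*(-5)/2 = -(2 + 2*15²)*(-5)/2 = -(2 + 2*225)*(-5)/2 = -(2 + 450)*(-5)/2 = -452*(-5)/2 = -(-2260)/2 = -⅛*(-9040) = 1130)
(y(p(-5))*6)*K = (2*6)*1130 = 12*1130 = 13560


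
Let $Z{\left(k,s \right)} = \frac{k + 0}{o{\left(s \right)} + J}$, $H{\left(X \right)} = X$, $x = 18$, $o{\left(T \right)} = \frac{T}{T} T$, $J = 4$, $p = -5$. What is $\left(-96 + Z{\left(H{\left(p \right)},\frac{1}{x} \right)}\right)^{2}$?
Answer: $\frac{50381604}{5329} \approx 9454.2$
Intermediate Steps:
$o{\left(T \right)} = T$ ($o{\left(T \right)} = 1 T = T$)
$Z{\left(k,s \right)} = \frac{k}{4 + s}$ ($Z{\left(k,s \right)} = \frac{k + 0}{s + 4} = \frac{k}{4 + s}$)
$\left(-96 + Z{\left(H{\left(p \right)},\frac{1}{x} \right)}\right)^{2} = \left(-96 - \frac{5}{4 + \frac{1}{18}}\right)^{2} = \left(-96 - \frac{5}{\frac{73}{18}}\right)^{2} = \left(-96 - \frac{90}{73}\right)^{2} = \left(- \frac{7098}{73}\right)^{2} = \frac{50381604}{5329}$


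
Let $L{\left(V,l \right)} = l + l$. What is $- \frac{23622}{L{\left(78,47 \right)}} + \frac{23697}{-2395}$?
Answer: $- \frac{29401104}{112565} \approx -261.19$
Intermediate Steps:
$L{\left(V,l \right)} = 2 l$
$- \frac{23622}{L{\left(78,47 \right)}} + \frac{23697}{-2395} = - \frac{23622}{2 \cdot 47} + \frac{23697}{-2395} = - \frac{23622}{94} + 23697 \left(- \frac{1}{2395}\right) = \left(-23622\right) \frac{1}{94} - \frac{23697}{2395} = - \frac{11811}{47} - \frac{23697}{2395} = - \frac{29401104}{112565}$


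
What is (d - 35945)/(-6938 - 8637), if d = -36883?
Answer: 10404/2225 ≈ 4.6760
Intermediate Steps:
(d - 35945)/(-6938 - 8637) = (-36883 - 35945)/(-6938 - 8637) = -72828/(-15575) = -72828*(-1/15575) = 10404/2225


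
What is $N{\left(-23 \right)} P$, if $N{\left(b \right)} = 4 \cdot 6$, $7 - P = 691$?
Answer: $-16416$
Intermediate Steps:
$P = -684$ ($P = 7 - 691 = -684$)
$N{\left(b \right)} = 24$
$N{\left(-23 \right)} P = 24 \left(-684\right) = -16416$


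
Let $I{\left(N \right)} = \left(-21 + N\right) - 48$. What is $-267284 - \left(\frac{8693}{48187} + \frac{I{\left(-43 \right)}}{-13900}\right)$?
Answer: $- \frac{44756690582711}{167449825} \approx -2.6728 \cdot 10^{5}$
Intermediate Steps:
$I{\left(N \right)} = -69 + N$
$-267284 - \left(\frac{8693}{48187} + \frac{I{\left(-43 \right)}}{-13900}\right) = -267284 - \left(\frac{8693}{48187} + \frac{-69 - 43}{-13900}\right) = -267284 - \left(8693 \cdot \frac{1}{48187} - - \frac{28}{3475}\right) = -267284 - \left(\frac{8693}{48187} + \frac{28}{3475}\right) = -267284 - \frac{31557411}{167449825} = - \frac{44756690582711}{167449825}$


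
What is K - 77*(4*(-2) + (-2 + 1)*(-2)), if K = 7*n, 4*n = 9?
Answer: 1911/4 ≈ 477.75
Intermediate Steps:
n = 9/4 (n = (¼)*9 = 9/4 ≈ 2.2500)
K = 63/4 (K = 7*(9/4) = 63/4 ≈ 15.750)
K - 77*(4*(-2) + (-2 + 1)*(-2)) = 63/4 - 77*(4*(-2) + (-2 + 1)*(-2)) = 63/4 - 77*(-8 - 1*(-2)) = 63/4 - 77*(-8 + 2) = 63/4 - 77*(-6) = 63/4 + 462 = 1911/4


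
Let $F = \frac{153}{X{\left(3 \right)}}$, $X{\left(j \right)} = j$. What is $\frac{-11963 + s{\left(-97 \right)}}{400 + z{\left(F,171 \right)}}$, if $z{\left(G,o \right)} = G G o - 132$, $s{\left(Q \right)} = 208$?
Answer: $- \frac{11755}{445039} \approx -0.026413$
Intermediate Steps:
$F = 51$ ($F = \frac{153}{3} = 153 \cdot \frac{1}{3} = 51$)
$z{\left(G,o \right)} = -132 + o G^{2}$ ($z{\left(G,o \right)} = G^{2} o - 132 = o G^{2} - 132 = -132 + o G^{2}$)
$\frac{-11963 + s{\left(-97 \right)}}{400 + z{\left(F,171 \right)}} = \frac{-11963 + 208}{400 - \left(132 - 171 \cdot 51^{2}\right)} = - \frac{11755}{400 + \left(-132 + 171 \cdot 2601\right)} = - \frac{11755}{400 + \left(-132 + 444771\right)} = - \frac{11755}{400 + 444639} = - \frac{11755}{445039}$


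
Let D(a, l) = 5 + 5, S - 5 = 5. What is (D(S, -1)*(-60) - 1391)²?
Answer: 3964081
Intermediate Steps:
S = 10 (S = 5 + 5 = 10)
D(a, l) = 10
(D(S, -1)*(-60) - 1391)² = (10*(-60) - 1391)² = (-600 - 1391)² = (-1991)² = 3964081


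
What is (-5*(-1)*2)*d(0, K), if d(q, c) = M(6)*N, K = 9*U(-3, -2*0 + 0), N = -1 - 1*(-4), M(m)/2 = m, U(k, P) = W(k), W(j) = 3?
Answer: 360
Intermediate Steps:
U(k, P) = 3
M(m) = 2*m
N = 3 (N = -1 + 4 = 3)
K = 27 (K = 9*3 = 27)
d(q, c) = 36 (d(q, c) = (2*6)*3 = 12*3 = 36)
(-5*(-1)*2)*d(0, K) = (-5*(-1)*2)*36 = (5*2)*36 = 10*36 = 360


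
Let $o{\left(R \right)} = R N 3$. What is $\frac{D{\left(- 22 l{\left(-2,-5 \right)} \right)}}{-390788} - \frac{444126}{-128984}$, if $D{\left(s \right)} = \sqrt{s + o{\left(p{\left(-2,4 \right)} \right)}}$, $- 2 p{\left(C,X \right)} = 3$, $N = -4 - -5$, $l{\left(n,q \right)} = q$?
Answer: $\frac{222063}{64492} - \frac{\sqrt{422}}{781576} \approx 3.4432$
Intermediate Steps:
$N = 1$ ($N = -4 + 5 = 1$)
$p{\left(C,X \right)} = - \frac{3}{2}$ ($p{\left(C,X \right)} = \left(- \frac{1}{2}\right) 3 = - \frac{3}{2}$)
$o{\left(R \right)} = 3 R$ ($o{\left(R \right)} = R 1 \cdot 3 = R 3 = 3 R$)
$D{\left(s \right)} = \sqrt{- \frac{9}{2} + s}$ ($D{\left(s \right)} = \sqrt{s + 3 \left(- \frac{3}{2}\right)} = \sqrt{s - \frac{9}{2}} = \sqrt{- \frac{9}{2} + s}$)
$\frac{D{\left(- 22 l{\left(-2,-5 \right)} \right)}}{-390788} - \frac{444126}{-128984} = \frac{\frac{1}{2} \sqrt{-18 + 4 \left(\left(-22\right) \left(-5\right)\right)}}{-390788} - \frac{444126}{-128984} = \frac{\sqrt{-18 + 4 \cdot 110}}{2} \left(- \frac{1}{390788}\right) - - \frac{222063}{64492} = \frac{\sqrt{-18 + 440}}{2} \left(- \frac{1}{390788}\right) + \frac{222063}{64492} = \frac{\sqrt{422}}{2} \left(- \frac{1}{390788}\right) + \frac{222063}{64492} = - \frac{\sqrt{422}}{781576} + \frac{222063}{64492} = \frac{222063}{64492} - \frac{\sqrt{422}}{781576}$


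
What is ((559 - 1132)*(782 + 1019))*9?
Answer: -9287757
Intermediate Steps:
((559 - 1132)*(782 + 1019))*9 = -573*1801*9 = -1031973*9 = -9287757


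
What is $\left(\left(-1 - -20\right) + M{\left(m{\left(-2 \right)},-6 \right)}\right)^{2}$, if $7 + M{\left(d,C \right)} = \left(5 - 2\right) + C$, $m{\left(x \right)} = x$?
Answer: $81$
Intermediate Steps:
$M{\left(d,C \right)} = -4 + C$ ($M{\left(d,C \right)} = -7 + \left(\left(5 - 2\right) + C\right) = -7 + \left(3 + C\right) = -4 + C$)
$\left(\left(-1 - -20\right) + M{\left(m{\left(-2 \right)},-6 \right)}\right)^{2} = \left(\left(-1 - -20\right) - 10\right)^{2} = \left(\left(-1 + 20\right) - 10\right)^{2} = \left(19 - 10\right)^{2} = 9^{2} = 81$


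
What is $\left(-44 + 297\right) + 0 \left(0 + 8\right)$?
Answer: $253$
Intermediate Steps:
$\left(-44 + 297\right) + 0 \left(0 + 8\right) = 253 + 0 \cdot 8 = 253 + 0 = 253$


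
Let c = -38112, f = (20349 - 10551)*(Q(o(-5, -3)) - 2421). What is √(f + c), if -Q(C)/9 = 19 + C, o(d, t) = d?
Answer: I*√24993618 ≈ 4999.4*I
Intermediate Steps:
Q(C) = -171 - 9*C (Q(C) = -9*(19 + C) = -171 - 9*C)
f = -24955506 (f = (20349 - 10551)*((-171 - 9*(-5)) - 2421) = 9798*((-171 + 45) - 2421) = 9798*(-126 - 2421) = 9798*(-2547) = -24955506)
√(f + c) = √(-24955506 - 38112) = √(-24993618) = I*√24993618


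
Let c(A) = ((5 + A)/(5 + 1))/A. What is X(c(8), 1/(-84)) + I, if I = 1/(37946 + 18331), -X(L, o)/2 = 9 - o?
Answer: -14200549/787878 ≈ -18.024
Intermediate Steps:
c(A) = (⅚ + A/6)/A (c(A) = ((5 + A)/6)/A = ((5 + A)*(⅙))/A = (⅚ + A/6)/A)
X(L, o) = -18 + 2*o (X(L, o) = -2*(9 - o) = -18 + 2*o)
I = 1/56277 ≈ 1.7769e-5
X(c(8), 1/(-84)) + I = (-18 + 2/(-84)) + 1/56277 = (-18 + 2*(-1/84)) + 1/56277 = (-18 - 1/42) + 1/56277 = -757/42 + 1/56277 = -14200549/787878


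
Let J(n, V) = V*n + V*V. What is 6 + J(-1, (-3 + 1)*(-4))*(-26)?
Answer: -1450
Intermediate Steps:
J(n, V) = V**2 + V*n (J(n, V) = V*n + V**2 = V**2 + V*n)
6 + J(-1, (-3 + 1)*(-4))*(-26) = 6 + (((-3 + 1)*(-4))*((-3 + 1)*(-4) - 1))*(-26) = 6 + ((-2*(-4))*(-2*(-4) - 1))*(-26) = 6 + (8*(8 - 1))*(-26) = 6 + (8*7)*(-26) = 6 + 56*(-26) = 6 - 1456 = -1450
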